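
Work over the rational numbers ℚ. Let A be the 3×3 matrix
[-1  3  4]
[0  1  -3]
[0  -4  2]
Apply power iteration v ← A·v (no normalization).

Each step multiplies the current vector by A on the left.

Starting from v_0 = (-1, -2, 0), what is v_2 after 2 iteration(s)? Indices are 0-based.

v_0 = (-1, -2, 0).
v_1 = A·v_0 = (-5, -2, 8).
v_2 = A·v_1 = (31, -26, 24).

v_2 = (31, -26, 24)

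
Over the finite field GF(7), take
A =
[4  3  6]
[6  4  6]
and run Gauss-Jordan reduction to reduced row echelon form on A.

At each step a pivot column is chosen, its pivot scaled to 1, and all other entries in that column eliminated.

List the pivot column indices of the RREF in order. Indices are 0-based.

pivot columns: 0, 1

pivot(0,0)=4: scale R0 → (1, 6, 5)
  clear (1,0): R1 −= (6)R0 → (0, 3, 4)
pivot(1,1)=3: scale R1 → (0, 1, 6)
  clear (0,1): R0 −= (6)R1 → (1, 0, 4)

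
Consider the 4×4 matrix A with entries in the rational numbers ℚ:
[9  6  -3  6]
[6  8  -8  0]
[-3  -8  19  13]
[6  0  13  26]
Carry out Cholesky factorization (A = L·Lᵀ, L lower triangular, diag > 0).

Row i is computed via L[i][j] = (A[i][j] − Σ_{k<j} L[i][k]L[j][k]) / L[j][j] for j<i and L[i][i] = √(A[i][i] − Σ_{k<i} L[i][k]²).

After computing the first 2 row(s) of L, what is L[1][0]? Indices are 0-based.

L[1][0] = 2

Step 1: L[0][0] = √(9) = 3.
  L[1][0] = (6) / L[0][0] = 2.
Step 2: L[1][1] = √(4) = 2.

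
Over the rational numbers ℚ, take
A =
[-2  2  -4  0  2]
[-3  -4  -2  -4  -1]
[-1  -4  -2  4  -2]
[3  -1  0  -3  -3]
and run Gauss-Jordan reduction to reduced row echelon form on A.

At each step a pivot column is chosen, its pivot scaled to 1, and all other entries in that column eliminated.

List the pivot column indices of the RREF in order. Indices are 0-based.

pivot(0,0)=-2: scale R0 → (1, -1, 2, 0, -1)
  clear (1,0): R1 −= (-3)R0 → (0, -7, 4, -4, -4)
  clear (2,0): R2 −= (-1)R0 → (0, -5, 0, 4, -3)
  clear (3,0): R3 −= (3)R0 → (0, 2, -6, -3, 0)
pivot(1,1)=-7: scale R1 → (0, 1, -4/7, 4/7, 4/7)
  clear (0,1): R0 −= (-1)R1 → (1, 0, 10/7, 4/7, -3/7)
  clear (2,1): R2 −= (-5)R1 → (0, 0, -20/7, 48/7, -1/7)
  clear (3,1): R3 −= (2)R1 → (0, 0, -34/7, -29/7, -8/7)
pivot(2,2)=-20/7: scale R2 → (0, 0, 1, -12/5, 1/20)
  clear (0,2): R0 −= (10/7)R2 → (1, 0, 0, 4, -1/2)
  clear (1,2): R1 −= (-4/7)R2 → (0, 1, 0, -4/5, 3/5)
  clear (3,2): R3 −= (-34/7)R2 → (0, 0, 0, -79/5, -9/10)
pivot(3,3)=-79/5: scale R3 → (0, 0, 0, 1, 9/158)
  clear (0,3): R0 −= (4)R3 → (1, 0, 0, 0, -115/158)
  clear (1,3): R1 −= (-4/5)R3 → (0, 1, 0, 0, 51/79)
  clear (2,3): R2 −= (-12/5)R3 → (0, 0, 1, 0, 59/316)

pivot columns: 0, 1, 2, 3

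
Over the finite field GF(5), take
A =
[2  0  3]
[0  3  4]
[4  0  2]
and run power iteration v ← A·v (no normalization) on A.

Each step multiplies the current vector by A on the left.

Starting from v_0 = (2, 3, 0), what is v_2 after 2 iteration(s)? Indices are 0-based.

v_2 = (2, 4, 2)

v_0 = (2, 3, 0).
v_1 = A·v_0 = (4, 4, 3).
v_2 = A·v_1 = (2, 4, 2).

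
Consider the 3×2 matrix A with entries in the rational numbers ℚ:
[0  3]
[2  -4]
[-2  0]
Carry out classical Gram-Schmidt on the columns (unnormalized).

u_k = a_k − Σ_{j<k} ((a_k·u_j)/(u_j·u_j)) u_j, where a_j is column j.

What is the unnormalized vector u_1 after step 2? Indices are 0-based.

u_1 = (3, -2, -2)

Step 1: u_0 = a_0 = (0, 2, -2).
Step 2: u_1 = a_1 − (-1)·u_0 = (3, -2, -2).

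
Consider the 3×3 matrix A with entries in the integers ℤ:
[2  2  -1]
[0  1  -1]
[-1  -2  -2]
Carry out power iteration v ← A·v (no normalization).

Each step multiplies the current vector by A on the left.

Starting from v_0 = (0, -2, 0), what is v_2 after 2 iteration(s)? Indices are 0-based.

v_0 = (0, -2, 0).
v_1 = A·v_0 = (-4, -2, 4).
v_2 = A·v_1 = (-16, -6, 0).

v_2 = (-16, -6, 0)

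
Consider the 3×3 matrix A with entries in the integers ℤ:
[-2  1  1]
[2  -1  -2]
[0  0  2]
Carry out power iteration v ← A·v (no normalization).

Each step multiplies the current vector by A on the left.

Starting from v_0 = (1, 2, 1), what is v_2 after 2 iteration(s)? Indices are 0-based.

v_0 = (1, 2, 1).
v_1 = A·v_0 = (1, -2, 2).
v_2 = A·v_1 = (-2, 0, 4).

v_2 = (-2, 0, 4)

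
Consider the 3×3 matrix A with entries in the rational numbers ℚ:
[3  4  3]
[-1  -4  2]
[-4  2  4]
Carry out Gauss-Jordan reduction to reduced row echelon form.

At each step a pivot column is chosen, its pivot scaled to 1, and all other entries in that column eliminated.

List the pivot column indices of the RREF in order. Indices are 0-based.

[1] R0 /= 3  ⇒  (1, 4/3, 1)
     R1 -= -1·R0  ⇒  (0, -8/3, 3)
     R2 -= -4·R0  ⇒  (0, 22/3, 8)
[2] R1 /= -8/3  ⇒  (0, 1, -9/8)
     R0 -= 4/3·R1  ⇒  (1, 0, 5/2)
     R2 -= 22/3·R1  ⇒  (0, 0, 65/4)
[3] R2 /= 65/4  ⇒  (0, 0, 1)
     R0 -= 5/2·R2  ⇒  (1, 0, 0)
     R1 -= -9/8·R2  ⇒  (0, 1, 0)

pivot columns: 0, 1, 2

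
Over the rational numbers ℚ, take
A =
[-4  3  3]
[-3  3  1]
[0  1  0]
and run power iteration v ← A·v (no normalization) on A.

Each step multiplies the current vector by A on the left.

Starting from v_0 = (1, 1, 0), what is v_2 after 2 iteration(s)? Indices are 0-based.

v_2 = (7, 4, 0)

v_0 = (1, 1, 0).
v_1 = A·v_0 = (-1, 0, 1).
v_2 = A·v_1 = (7, 4, 0).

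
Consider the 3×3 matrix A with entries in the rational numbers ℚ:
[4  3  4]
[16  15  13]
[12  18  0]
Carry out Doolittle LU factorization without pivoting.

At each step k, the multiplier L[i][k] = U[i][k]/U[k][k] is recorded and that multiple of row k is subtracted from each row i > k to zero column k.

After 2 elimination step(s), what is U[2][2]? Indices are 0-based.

U[2][2] = -3

k=0: U[0][0]=4
  eliminate (1,0): mult=4, new row 1: (0, 3, -3); set L[1][0]=4
  eliminate (2,0): mult=3, new row 2: (0, 9, -12); set L[2][0]=3
k=1: U[1][1]=3
  eliminate (2,1): mult=3, new row 2: (0, 0, -3); set L[2][1]=3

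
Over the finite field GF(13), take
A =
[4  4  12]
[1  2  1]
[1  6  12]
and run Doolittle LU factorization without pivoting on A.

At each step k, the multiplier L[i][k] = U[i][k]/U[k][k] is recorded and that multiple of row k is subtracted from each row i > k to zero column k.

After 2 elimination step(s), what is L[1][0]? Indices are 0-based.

k=0: U[0][0]=4
  eliminate (1,0): mult=10, new row 1: (0, 1, 11); set L[1][0]=10
  eliminate (2,0): mult=10, new row 2: (0, 5, 9); set L[2][0]=10
k=1: U[1][1]=1
  eliminate (2,1): mult=5, new row 2: (0, 0, 6); set L[2][1]=5

L[1][0] = 10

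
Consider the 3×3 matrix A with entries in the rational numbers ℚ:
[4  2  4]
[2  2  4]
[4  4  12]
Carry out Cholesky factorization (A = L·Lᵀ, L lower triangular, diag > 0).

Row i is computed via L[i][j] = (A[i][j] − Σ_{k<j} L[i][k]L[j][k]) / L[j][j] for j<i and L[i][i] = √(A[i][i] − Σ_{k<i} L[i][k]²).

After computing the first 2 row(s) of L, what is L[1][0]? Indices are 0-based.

Step 1: L[0][0] = √(4) = 2.
  L[1][0] = (2) / L[0][0] = 1.
Step 2: L[1][1] = √(1) = 1.

L[1][0] = 1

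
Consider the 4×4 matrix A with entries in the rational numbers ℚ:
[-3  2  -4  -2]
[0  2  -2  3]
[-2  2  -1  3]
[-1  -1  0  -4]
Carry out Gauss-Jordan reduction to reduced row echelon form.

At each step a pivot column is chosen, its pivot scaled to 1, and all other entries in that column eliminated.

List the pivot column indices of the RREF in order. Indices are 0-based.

pivot columns: 0, 1, 2, 3

[1] R0 /= -3  ⇒  (1, -2/3, 4/3, 2/3)
     R2 -= -2·R0  ⇒  (0, 2/3, 5/3, 13/3)
     R3 -= -1·R0  ⇒  (0, -5/3, 4/3, -10/3)
[2] R1 /= 2  ⇒  (0, 1, -1, 3/2)
     R0 -= -2/3·R1  ⇒  (1, 0, 2/3, 5/3)
     R2 -= 2/3·R1  ⇒  (0, 0, 7/3, 10/3)
     R3 -= -5/3·R1  ⇒  (0, 0, -1/3, -5/6)
[3] R2 /= 7/3  ⇒  (0, 0, 1, 10/7)
     R0 -= 2/3·R2  ⇒  (1, 0, 0, 5/7)
     R1 -= -1·R2  ⇒  (0, 1, 0, 41/14)
     R3 -= -1/3·R2  ⇒  (0, 0, 0, -5/14)
[4] R3 /= -5/14  ⇒  (0, 0, 0, 1)
     R0 -= 5/7·R3  ⇒  (1, 0, 0, 0)
     R1 -= 41/14·R3  ⇒  (0, 1, 0, 0)
     R2 -= 10/7·R3  ⇒  (0, 0, 1, 0)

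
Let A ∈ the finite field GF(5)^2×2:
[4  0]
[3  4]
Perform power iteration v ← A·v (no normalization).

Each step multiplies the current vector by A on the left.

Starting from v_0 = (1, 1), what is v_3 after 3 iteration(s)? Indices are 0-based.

v_3 = (4, 3)

v_0 = (1, 1).
v_1 = A·v_0 = (4, 2).
v_2 = A·v_1 = (1, 0).
v_3 = A·v_2 = (4, 3).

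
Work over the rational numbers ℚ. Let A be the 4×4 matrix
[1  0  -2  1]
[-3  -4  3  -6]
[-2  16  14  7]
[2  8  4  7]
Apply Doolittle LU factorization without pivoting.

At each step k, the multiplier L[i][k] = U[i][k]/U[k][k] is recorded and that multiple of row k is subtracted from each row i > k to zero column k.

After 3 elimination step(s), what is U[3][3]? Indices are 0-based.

U[3][3] = -4

Step 1: pivot at (0,0) is 1.
  row1 ← row1 − (-3)·row0  ⇒  L[1][0]=-3, U row1=(0, -4, -3, -3)
  row2 ← row2 − (-2)·row0  ⇒  L[2][0]=-2, U row2=(0, 16, 10, 9)
  row3 ← row3 − (2)·row0  ⇒  L[3][0]=2, U row3=(0, 8, 8, 5)
Step 2: pivot at (1,1) is -4.
  row2 ← row2 − (-4)·row1  ⇒  L[2][1]=-4, U row2=(0, 0, -2, -3)
  row3 ← row3 − (-2)·row1  ⇒  L[3][1]=-2, U row3=(0, 0, 2, -1)
Step 3: pivot at (2,2) is -2.
  row3 ← row3 − (-1)·row2  ⇒  L[3][2]=-1, U row3=(0, 0, 0, -4)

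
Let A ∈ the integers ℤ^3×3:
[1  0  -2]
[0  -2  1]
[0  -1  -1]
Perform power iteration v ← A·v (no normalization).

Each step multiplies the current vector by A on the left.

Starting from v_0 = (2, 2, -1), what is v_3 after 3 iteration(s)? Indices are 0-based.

v_0 = (2, 2, -1).
v_1 = A·v_0 = (4, -5, -1).
v_2 = A·v_1 = (6, 9, 6).
v_3 = A·v_2 = (-6, -12, -15).

v_3 = (-6, -12, -15)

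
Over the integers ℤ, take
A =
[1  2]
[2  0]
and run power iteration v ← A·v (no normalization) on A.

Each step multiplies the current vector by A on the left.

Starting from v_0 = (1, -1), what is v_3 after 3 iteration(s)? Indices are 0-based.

v_3 = (-1, 6)

v_0 = (1, -1).
v_1 = A·v_0 = (-1, 2).
v_2 = A·v_1 = (3, -2).
v_3 = A·v_2 = (-1, 6).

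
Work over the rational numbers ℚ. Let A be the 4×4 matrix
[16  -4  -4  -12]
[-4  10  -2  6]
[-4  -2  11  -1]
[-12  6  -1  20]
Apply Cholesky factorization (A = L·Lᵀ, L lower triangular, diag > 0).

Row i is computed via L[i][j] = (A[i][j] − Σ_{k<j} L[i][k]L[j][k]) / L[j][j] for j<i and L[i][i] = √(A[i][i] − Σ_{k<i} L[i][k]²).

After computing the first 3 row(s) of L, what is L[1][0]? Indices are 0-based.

Step 1: L[0][0] = √(16) = 4.
  L[1][0] = (-4) / L[0][0] = -1.
Step 2: L[1][1] = √(9) = 3.
  L[2][0] = (-4) / L[0][0] = -1.
  L[2][1] = (-3) / L[1][1] = -1.
Step 3: L[2][2] = √(9) = 3.

L[1][0] = -1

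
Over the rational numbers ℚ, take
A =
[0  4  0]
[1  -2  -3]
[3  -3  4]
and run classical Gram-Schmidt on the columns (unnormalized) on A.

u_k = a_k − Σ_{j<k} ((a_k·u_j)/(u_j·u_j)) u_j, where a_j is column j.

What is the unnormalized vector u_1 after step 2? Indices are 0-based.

u_1 = (4, -9/10, 3/10)

Step 1: u_0 = a_0 = (0, 1, 3).
Step 2: u_1 = a_1 − (-11/10)·u_0 = (4, -9/10, 3/10).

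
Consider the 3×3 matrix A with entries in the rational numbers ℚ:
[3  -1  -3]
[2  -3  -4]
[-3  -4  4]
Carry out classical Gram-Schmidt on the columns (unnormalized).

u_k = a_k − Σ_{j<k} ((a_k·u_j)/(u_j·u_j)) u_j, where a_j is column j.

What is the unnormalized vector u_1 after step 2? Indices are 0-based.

Step 1: u_0 = a_0 = (3, 2, -3).
Step 2: u_1 = a_1 − (3/22)·u_0 = (-31/22, -36/11, -79/22).

u_1 = (-31/22, -36/11, -79/22)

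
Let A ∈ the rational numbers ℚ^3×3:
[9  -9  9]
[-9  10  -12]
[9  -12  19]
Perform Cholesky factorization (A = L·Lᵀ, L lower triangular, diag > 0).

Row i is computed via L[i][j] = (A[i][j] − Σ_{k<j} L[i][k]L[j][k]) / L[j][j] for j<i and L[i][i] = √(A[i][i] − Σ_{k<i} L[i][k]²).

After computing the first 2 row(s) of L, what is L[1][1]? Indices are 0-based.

Step 1: L[0][0] = √(9) = 3.
  L[1][0] = (-9) / L[0][0] = -3.
Step 2: L[1][1] = √(1) = 1.

L[1][1] = 1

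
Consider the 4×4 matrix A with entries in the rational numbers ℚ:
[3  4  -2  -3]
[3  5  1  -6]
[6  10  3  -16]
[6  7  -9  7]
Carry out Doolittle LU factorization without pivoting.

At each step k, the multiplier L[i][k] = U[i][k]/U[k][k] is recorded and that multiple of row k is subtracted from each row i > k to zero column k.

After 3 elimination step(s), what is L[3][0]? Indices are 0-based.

k=0: U[0][0]=3
  eliminate (1,0): mult=1, new row 1: (0, 1, 3, -3); set L[1][0]=1
  eliminate (2,0): mult=2, new row 2: (0, 2, 7, -10); set L[2][0]=2
  eliminate (3,0): mult=2, new row 3: (0, -1, -5, 13); set L[3][0]=2
k=1: U[1][1]=1
  eliminate (2,1): mult=2, new row 2: (0, 0, 1, -4); set L[2][1]=2
  eliminate (3,1): mult=-1, new row 3: (0, 0, -2, 10); set L[3][1]=-1
k=2: U[2][2]=1
  eliminate (3,2): mult=-2, new row 3: (0, 0, 0, 2); set L[3][2]=-2

L[3][0] = 2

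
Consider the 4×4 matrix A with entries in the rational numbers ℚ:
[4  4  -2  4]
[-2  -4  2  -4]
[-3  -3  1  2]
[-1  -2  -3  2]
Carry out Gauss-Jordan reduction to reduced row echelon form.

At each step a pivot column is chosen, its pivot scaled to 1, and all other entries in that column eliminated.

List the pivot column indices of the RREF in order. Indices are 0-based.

pivot(0,0)=4: scale R0 → (1, 1, -1/2, 1)
  clear (1,0): R1 −= (-2)R0 → (0, -2, 1, -2)
  clear (2,0): R2 −= (-3)R0 → (0, 0, -1/2, 5)
  clear (3,0): R3 −= (-1)R0 → (0, -1, -7/2, 3)
pivot(1,1)=-2: scale R1 → (0, 1, -1/2, 1)
  clear (0,1): R0 −= (1)R1 → (1, 0, 0, 0)
  clear (3,1): R3 −= (-1)R1 → (0, 0, -4, 4)
pivot(2,2)=-1/2: scale R2 → (0, 0, 1, -10)
  clear (1,2): R1 −= (-1/2)R2 → (0, 1, 0, -4)
  clear (3,2): R3 −= (-4)R2 → (0, 0, 0, -36)
pivot(3,3)=-36: scale R3 → (0, 0, 0, 1)
  clear (1,3): R1 −= (-4)R3 → (0, 1, 0, 0)
  clear (2,3): R2 −= (-10)R3 → (0, 0, 1, 0)

pivot columns: 0, 1, 2, 3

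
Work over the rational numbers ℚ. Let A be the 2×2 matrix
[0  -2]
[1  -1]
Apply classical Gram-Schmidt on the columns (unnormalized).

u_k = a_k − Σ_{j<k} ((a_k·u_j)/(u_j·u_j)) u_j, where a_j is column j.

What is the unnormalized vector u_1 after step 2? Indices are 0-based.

Step 1: u_0 = a_0 = (0, 1).
Step 2: u_1 = a_1 − (-1)·u_0 = (-2, 0).

u_1 = (-2, 0)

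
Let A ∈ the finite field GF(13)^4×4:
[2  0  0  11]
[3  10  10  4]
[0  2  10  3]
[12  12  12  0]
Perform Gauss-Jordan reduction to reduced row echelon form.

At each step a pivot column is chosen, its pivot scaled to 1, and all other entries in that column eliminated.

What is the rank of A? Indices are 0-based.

[1] R0 /= 2  ⇒  (1, 0, 0, 12)
     R1 -= 3·R0  ⇒  (0, 10, 10, 7)
     R3 -= 12·R0  ⇒  (0, 12, 12, 12)
[2] R1 /= 10  ⇒  (0, 1, 1, 2)
     R2 -= 2·R1  ⇒  (0, 0, 8, 12)
     R3 -= 12·R1  ⇒  (0, 0, 0, 1)
[3] R2 /= 8  ⇒  (0, 0, 1, 8)
     R1 -= 1·R2  ⇒  (0, 1, 0, 7)
[4] R3 /= 1  ⇒  (0, 0, 0, 1)
     R0 -= 12·R3  ⇒  (1, 0, 0, 0)
     R1 -= 7·R3  ⇒  (0, 1, 0, 0)
     R2 -= 8·R3  ⇒  (0, 0, 1, 0)

rank = 4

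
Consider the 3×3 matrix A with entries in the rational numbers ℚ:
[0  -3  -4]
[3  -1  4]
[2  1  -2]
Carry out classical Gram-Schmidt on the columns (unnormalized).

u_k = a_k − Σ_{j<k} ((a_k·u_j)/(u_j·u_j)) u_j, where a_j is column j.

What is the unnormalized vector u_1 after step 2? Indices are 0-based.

u_1 = (-3, -10/13, 15/13)

Step 1: u_0 = a_0 = (0, 3, 2).
Step 2: u_1 = a_1 − (-1/13)·u_0 = (-3, -10/13, 15/13).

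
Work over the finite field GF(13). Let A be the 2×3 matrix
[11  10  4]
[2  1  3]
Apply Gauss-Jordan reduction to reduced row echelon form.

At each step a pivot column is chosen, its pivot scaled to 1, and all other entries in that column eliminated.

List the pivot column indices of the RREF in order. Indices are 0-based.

pivot columns: 0, 1

pivot(0,0)=11: scale R0 → (1, 8, 11)
  clear (1,0): R1 −= (2)R0 → (0, 11, 7)
pivot(1,1)=11: scale R1 → (0, 1, 3)
  clear (0,1): R0 −= (8)R1 → (1, 0, 0)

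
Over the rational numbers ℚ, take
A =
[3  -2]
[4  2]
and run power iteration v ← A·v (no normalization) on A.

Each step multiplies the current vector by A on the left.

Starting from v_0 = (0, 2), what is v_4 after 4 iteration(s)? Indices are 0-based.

v_4 = (60, -368)

v_0 = (0, 2).
v_1 = A·v_0 = (-4, 4).
v_2 = A·v_1 = (-20, -8).
v_3 = A·v_2 = (-44, -96).
v_4 = A·v_3 = (60, -368).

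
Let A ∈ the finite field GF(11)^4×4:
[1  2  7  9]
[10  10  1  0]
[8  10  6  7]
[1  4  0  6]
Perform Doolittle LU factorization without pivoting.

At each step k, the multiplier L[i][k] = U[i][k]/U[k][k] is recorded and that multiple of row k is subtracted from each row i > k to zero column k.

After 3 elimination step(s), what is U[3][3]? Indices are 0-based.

Step 1: pivot at (0,0) is 1.
  row1 ← row1 − (10)·row0  ⇒  L[1][0]=10, U row1=(0, 1, 8, 9)
  row2 ← row2 − (8)·row0  ⇒  L[2][0]=8, U row2=(0, 5, 5, 1)
  row3 ← row3 − (1)·row0  ⇒  L[3][0]=1, U row3=(0, 2, 4, 8)
Step 2: pivot at (1,1) is 1.
  row2 ← row2 − (5)·row1  ⇒  L[2][1]=5, U row2=(0, 0, 9, 0)
  row3 ← row3 − (2)·row1  ⇒  L[3][1]=2, U row3=(0, 0, 10, 1)
Step 3: pivot at (2,2) is 9.
  row3 ← row3 − (6)·row2  ⇒  L[3][2]=6, U row3=(0, 0, 0, 1)

U[3][3] = 1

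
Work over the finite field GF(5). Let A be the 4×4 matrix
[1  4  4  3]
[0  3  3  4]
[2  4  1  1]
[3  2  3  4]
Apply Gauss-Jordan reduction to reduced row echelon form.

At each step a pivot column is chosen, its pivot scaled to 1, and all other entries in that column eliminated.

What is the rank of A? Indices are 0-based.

rank = 4

step 1: normalize row 0 (÷1) = (1, 4, 4, 3)
  row 2: subtract 2×row0 = (0, 1, 3, 0)
  row 3: subtract 3×row0 = (0, 0, 1, 0)
step 2: normalize row 1 (÷3) = (0, 1, 1, 3)
  row 0: subtract 4×row1 = (1, 0, 0, 1)
  row 2: subtract 1×row1 = (0, 0, 2, 2)
step 3: normalize row 2 (÷2) = (0, 0, 1, 1)
  row 1: subtract 1×row2 = (0, 1, 0, 2)
  row 3: subtract 1×row2 = (0, 0, 0, 4)
step 4: normalize row 3 (÷4) = (0, 0, 0, 1)
  row 0: subtract 1×row3 = (1, 0, 0, 0)
  row 1: subtract 2×row3 = (0, 1, 0, 0)
  row 2: subtract 1×row3 = (0, 0, 1, 0)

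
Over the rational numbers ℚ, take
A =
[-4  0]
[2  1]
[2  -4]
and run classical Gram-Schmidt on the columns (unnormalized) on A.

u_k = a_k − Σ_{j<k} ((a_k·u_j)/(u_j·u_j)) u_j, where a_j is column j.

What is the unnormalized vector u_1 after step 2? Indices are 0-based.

u_1 = (-1, 3/2, -7/2)

Step 1: u_0 = a_0 = (-4, 2, 2).
Step 2: u_1 = a_1 − (-1/4)·u_0 = (-1, 3/2, -7/2).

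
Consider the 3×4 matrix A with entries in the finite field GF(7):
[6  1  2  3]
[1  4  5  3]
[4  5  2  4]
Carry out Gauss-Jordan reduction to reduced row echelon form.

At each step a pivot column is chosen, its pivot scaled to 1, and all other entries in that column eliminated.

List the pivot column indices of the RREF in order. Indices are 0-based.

pivot columns: 0, 1, 2

[1] R0 /= 6  ⇒  (1, 6, 5, 4)
     R1 -= 1·R0  ⇒  (0, 5, 0, 6)
     R2 -= 4·R0  ⇒  (0, 2, 3, 2)
[2] R1 /= 5  ⇒  (0, 1, 0, 4)
     R0 -= 6·R1  ⇒  (1, 0, 5, 1)
     R2 -= 2·R1  ⇒  (0, 0, 3, 1)
[3] R2 /= 3  ⇒  (0, 0, 1, 5)
     R0 -= 5·R2  ⇒  (1, 0, 0, 4)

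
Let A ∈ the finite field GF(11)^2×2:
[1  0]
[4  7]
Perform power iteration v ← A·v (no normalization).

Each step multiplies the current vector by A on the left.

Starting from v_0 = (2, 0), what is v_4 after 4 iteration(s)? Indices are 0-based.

v_0 = (2, 0).
v_1 = A·v_0 = (2, 8).
v_2 = A·v_1 = (2, 9).
v_3 = A·v_2 = (2, 5).
v_4 = A·v_3 = (2, 10).

v_4 = (2, 10)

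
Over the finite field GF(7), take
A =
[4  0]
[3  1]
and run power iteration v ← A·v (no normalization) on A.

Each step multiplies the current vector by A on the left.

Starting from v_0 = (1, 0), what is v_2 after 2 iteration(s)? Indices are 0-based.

v_0 = (1, 0).
v_1 = A·v_0 = (4, 3).
v_2 = A·v_1 = (2, 1).

v_2 = (2, 1)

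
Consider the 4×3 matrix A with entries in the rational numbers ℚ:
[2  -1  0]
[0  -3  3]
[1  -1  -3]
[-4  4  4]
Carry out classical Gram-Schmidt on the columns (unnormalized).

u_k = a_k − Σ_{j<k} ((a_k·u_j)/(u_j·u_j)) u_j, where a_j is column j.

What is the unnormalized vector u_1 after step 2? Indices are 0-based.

Step 1: u_0 = a_0 = (2, 0, 1, -4).
Step 2: u_1 = a_1 − (-19/21)·u_0 = (17/21, -3, -2/21, 8/21).

u_1 = (17/21, -3, -2/21, 8/21)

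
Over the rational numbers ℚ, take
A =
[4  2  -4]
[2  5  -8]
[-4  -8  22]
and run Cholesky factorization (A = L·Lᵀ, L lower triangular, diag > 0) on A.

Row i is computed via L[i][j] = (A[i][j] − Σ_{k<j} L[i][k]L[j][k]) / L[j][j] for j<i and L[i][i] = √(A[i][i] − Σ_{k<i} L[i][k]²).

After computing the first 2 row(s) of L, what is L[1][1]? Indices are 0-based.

Step 1: L[0][0] = √(4) = 2.
  L[1][0] = (2) / L[0][0] = 1.
Step 2: L[1][1] = √(4) = 2.

L[1][1] = 2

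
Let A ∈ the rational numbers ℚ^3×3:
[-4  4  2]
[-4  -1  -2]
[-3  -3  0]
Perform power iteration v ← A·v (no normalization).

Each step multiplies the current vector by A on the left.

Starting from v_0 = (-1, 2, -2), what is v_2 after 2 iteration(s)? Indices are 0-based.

v_2 = (-14, -32, -42)

v_0 = (-1, 2, -2).
v_1 = A·v_0 = (8, 6, -3).
v_2 = A·v_1 = (-14, -32, -42).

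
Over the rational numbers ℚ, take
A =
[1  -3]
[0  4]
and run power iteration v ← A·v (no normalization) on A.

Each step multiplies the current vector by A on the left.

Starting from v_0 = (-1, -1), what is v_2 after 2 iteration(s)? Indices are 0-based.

v_0 = (-1, -1).
v_1 = A·v_0 = (2, -4).
v_2 = A·v_1 = (14, -16).

v_2 = (14, -16)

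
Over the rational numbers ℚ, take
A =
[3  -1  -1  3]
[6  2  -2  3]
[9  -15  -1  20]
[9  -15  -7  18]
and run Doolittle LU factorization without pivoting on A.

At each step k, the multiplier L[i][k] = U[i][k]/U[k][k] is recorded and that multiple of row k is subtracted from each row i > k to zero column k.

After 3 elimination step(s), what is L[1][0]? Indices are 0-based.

[col 0] pivot 3
  R1 -= 2*R0 → (0, 4, 0, -3)  (L[1][0] := 2)
  R2 -= 3*R0 → (0, -12, 2, 11)  (L[2][0] := 3)
  R3 -= 3*R0 → (0, -12, -4, 9)  (L[3][0] := 3)
[col 1] pivot 4
  R2 -= -3*R1 → (0, 0, 2, 2)  (L[2][1] := -3)
  R3 -= -3*R1 → (0, 0, -4, 0)  (L[3][1] := -3)
[col 2] pivot 2
  R3 -= -2*R2 → (0, 0, 0, 4)  (L[3][2] := -2)

L[1][0] = 2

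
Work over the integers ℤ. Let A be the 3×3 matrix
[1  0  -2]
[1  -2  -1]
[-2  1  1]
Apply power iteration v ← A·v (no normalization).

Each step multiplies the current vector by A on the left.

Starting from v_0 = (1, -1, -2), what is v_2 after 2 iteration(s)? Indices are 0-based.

v_2 = (15, 0, -10)

v_0 = (1, -1, -2).
v_1 = A·v_0 = (5, 5, -5).
v_2 = A·v_1 = (15, 0, -10).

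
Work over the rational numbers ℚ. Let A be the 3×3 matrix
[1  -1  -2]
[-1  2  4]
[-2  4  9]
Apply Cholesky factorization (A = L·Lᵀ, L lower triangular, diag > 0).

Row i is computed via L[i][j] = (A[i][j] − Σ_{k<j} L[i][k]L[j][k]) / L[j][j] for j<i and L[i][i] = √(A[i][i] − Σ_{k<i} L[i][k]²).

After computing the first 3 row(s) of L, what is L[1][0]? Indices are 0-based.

Step 1: L[0][0] = √(1) = 1.
  L[1][0] = (-1) / L[0][0] = -1.
Step 2: L[1][1] = √(1) = 1.
  L[2][0] = (-2) / L[0][0] = -2.
  L[2][1] = (2) / L[1][1] = 2.
Step 3: L[2][2] = √(1) = 1.

L[1][0] = -1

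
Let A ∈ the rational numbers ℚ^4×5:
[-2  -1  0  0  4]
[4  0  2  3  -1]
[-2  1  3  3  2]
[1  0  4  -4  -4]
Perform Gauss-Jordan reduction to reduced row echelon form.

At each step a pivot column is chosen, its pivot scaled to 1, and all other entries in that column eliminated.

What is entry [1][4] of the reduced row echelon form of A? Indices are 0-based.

M[1][4] = -404/179

step 1: normalize row 0 (÷-2) = (1, 1/2, 0, 0, -2)
  row 1: subtract 4×row0 = (0, -2, 2, 3, 7)
  row 2: subtract -2×row0 = (0, 2, 3, 3, -2)
  row 3: subtract 1×row0 = (0, -1/2, 4, -4, -2)
step 2: normalize row 1 (÷-2) = (0, 1, -1, -3/2, -7/2)
  row 0: subtract 1/2×row1 = (1, 0, 1/2, 3/4, -1/4)
  row 2: subtract 2×row1 = (0, 0, 5, 6, 5)
  row 3: subtract -1/2×row1 = (0, 0, 7/2, -19/4, -15/4)
step 3: normalize row 2 (÷5) = (0, 0, 1, 6/5, 1)
  row 0: subtract 1/2×row2 = (1, 0, 0, 3/20, -3/4)
  row 1: subtract -1×row2 = (0, 1, 0, -3/10, -5/2)
  row 3: subtract 7/2×row2 = (0, 0, 0, -179/20, -29/4)
step 4: normalize row 3 (÷-179/20) = (0, 0, 0, 1, 145/179)
  row 0: subtract 3/20×row3 = (1, 0, 0, 0, -156/179)
  row 1: subtract -3/10×row3 = (0, 1, 0, 0, -404/179)
  row 2: subtract 6/5×row3 = (0, 0, 1, 0, 5/179)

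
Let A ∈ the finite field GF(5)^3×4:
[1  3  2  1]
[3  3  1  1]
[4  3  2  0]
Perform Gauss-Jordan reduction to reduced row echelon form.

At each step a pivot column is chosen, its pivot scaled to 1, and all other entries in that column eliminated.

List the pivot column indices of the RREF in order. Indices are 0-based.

step 1: normalize row 0 (÷1) = (1, 3, 2, 1)
  row 1: subtract 3×row0 = (0, 4, 0, 3)
  row 2: subtract 4×row0 = (0, 1, 4, 1)
step 2: normalize row 1 (÷4) = (0, 1, 0, 2)
  row 0: subtract 3×row1 = (1, 0, 2, 0)
  row 2: subtract 1×row1 = (0, 0, 4, 4)
step 3: normalize row 2 (÷4) = (0, 0, 1, 1)
  row 0: subtract 2×row2 = (1, 0, 0, 3)

pivot columns: 0, 1, 2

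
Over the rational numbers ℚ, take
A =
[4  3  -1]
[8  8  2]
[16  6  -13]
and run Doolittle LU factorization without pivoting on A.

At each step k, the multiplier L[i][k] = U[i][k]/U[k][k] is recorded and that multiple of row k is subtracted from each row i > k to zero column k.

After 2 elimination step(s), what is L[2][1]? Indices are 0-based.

Step 1: pivot at (0,0) is 4.
  row1 ← row1 − (2)·row0  ⇒  L[1][0]=2, U row1=(0, 2, 4)
  row2 ← row2 − (4)·row0  ⇒  L[2][0]=4, U row2=(0, -6, -9)
Step 2: pivot at (1,1) is 2.
  row2 ← row2 − (-3)·row1  ⇒  L[2][1]=-3, U row2=(0, 0, 3)

L[2][1] = -3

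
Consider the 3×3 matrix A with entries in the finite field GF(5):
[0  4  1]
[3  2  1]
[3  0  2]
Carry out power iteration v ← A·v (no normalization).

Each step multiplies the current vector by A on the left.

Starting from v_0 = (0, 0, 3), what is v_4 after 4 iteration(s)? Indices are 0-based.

v_4 = (4, 0, 2)

v_0 = (0, 0, 3).
v_1 = A·v_0 = (3, 3, 1).
v_2 = A·v_1 = (3, 1, 1).
v_3 = A·v_2 = (0, 2, 1).
v_4 = A·v_3 = (4, 0, 2).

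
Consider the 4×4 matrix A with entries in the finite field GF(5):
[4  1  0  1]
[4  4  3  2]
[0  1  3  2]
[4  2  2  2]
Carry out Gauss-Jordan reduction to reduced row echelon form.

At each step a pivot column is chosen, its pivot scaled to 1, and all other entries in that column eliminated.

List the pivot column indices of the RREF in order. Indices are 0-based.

pivot columns: 0, 1, 2, 3

pivot(0,0)=4: scale R0 → (1, 4, 0, 4)
  clear (1,0): R1 −= (4)R0 → (0, 3, 3, 1)
  clear (3,0): R3 −= (4)R0 → (0, 1, 2, 1)
pivot(1,1)=3: scale R1 → (0, 1, 1, 2)
  clear (0,1): R0 −= (4)R1 → (1, 0, 1, 1)
  clear (2,1): R2 −= (1)R1 → (0, 0, 2, 0)
  clear (3,1): R3 −= (1)R1 → (0, 0, 1, 4)
pivot(2,2)=2: scale R2 → (0, 0, 1, 0)
  clear (0,2): R0 −= (1)R2 → (1, 0, 0, 1)
  clear (1,2): R1 −= (1)R2 → (0, 1, 0, 2)
  clear (3,2): R3 −= (1)R2 → (0, 0, 0, 4)
pivot(3,3)=4: scale R3 → (0, 0, 0, 1)
  clear (0,3): R0 −= (1)R3 → (1, 0, 0, 0)
  clear (1,3): R1 −= (2)R3 → (0, 1, 0, 0)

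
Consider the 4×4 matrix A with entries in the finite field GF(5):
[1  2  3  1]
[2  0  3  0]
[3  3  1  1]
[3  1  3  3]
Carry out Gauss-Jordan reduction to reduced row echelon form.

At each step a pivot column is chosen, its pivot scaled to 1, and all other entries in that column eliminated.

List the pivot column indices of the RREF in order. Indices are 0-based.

pivot columns: 0, 1, 2, 3

[1] R0 /= 1  ⇒  (1, 2, 3, 1)
     R1 -= 2·R0  ⇒  (0, 1, 2, 3)
     R2 -= 3·R0  ⇒  (0, 2, 2, 3)
     R3 -= 3·R0  ⇒  (0, 0, 4, 0)
[2] R1 /= 1  ⇒  (0, 1, 2, 3)
     R0 -= 2·R1  ⇒  (1, 0, 4, 0)
     R2 -= 2·R1  ⇒  (0, 0, 3, 2)
[3] R2 /= 3  ⇒  (0, 0, 1, 4)
     R0 -= 4·R2  ⇒  (1, 0, 0, 4)
     R1 -= 2·R2  ⇒  (0, 1, 0, 0)
     R3 -= 4·R2  ⇒  (0, 0, 0, 4)
[4] R3 /= 4  ⇒  (0, 0, 0, 1)
     R0 -= 4·R3  ⇒  (1, 0, 0, 0)
     R2 -= 4·R3  ⇒  (0, 0, 1, 0)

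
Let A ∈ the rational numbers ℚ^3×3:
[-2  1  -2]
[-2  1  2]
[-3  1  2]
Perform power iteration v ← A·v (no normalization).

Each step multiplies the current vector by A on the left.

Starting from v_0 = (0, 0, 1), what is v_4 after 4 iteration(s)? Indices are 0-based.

v_4 = (10, 122, 140)

v_0 = (0, 0, 1).
v_1 = A·v_0 = (-2, 2, 2).
v_2 = A·v_1 = (2, 10, 12).
v_3 = A·v_2 = (-18, 30, 28).
v_4 = A·v_3 = (10, 122, 140).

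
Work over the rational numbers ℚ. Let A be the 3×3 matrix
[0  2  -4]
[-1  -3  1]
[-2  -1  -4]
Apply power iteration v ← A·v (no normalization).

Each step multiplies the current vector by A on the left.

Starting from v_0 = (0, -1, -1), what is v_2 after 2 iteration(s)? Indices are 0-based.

v_2 = (-16, -3, -26)

v_0 = (0, -1, -1).
v_1 = A·v_0 = (2, 2, 5).
v_2 = A·v_1 = (-16, -3, -26).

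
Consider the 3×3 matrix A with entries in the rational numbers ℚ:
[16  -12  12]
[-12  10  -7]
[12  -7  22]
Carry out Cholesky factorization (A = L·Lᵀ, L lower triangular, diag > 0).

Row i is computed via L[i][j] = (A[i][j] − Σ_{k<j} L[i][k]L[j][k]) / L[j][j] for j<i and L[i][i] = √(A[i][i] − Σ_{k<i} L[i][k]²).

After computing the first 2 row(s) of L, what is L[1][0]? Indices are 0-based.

L[1][0] = -3

Step 1: L[0][0] = √(16) = 4.
  L[1][0] = (-12) / L[0][0] = -3.
Step 2: L[1][1] = √(1) = 1.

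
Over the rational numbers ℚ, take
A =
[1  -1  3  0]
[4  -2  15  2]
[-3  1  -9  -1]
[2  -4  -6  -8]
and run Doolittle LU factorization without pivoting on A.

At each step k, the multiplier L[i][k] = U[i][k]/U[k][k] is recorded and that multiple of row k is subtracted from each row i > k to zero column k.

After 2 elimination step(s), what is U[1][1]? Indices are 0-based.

U[1][1] = 2

Step 1: pivot at (0,0) is 1.
  row1 ← row1 − (4)·row0  ⇒  L[1][0]=4, U row1=(0, 2, 3, 2)
  row2 ← row2 − (-3)·row0  ⇒  L[2][0]=-3, U row2=(0, -2, 0, -1)
  row3 ← row3 − (2)·row0  ⇒  L[3][0]=2, U row3=(0, -2, -12, -8)
Step 2: pivot at (1,1) is 2.
  row2 ← row2 − (-1)·row1  ⇒  L[2][1]=-1, U row2=(0, 0, 3, 1)
  row3 ← row3 − (-1)·row1  ⇒  L[3][1]=-1, U row3=(0, 0, -9, -6)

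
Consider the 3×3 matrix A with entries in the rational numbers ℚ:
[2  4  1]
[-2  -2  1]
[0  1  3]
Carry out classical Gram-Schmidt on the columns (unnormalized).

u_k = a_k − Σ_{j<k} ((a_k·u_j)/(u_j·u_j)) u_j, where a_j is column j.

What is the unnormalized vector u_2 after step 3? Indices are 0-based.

Step 1: u_0 = a_0 = (2, -2, 0).
Step 2: u_1 = a_1 − (3/2)·u_0 = (1, 1, 1).
Step 3: u_2 = a_2 − (0)·u_0 − (5/3)·u_1 = (-2/3, -2/3, 4/3).

u_2 = (-2/3, -2/3, 4/3)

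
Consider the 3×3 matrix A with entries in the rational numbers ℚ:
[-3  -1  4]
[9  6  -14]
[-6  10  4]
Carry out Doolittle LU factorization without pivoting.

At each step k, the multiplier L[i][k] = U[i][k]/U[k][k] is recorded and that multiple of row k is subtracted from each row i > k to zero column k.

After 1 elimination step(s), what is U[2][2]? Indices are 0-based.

Step 1: pivot at (0,0) is -3.
  row1 ← row1 − (-3)·row0  ⇒  L[1][0]=-3, U row1=(0, 3, -2)
  row2 ← row2 − (2)·row0  ⇒  L[2][0]=2, U row2=(0, 12, -4)

U[2][2] = -4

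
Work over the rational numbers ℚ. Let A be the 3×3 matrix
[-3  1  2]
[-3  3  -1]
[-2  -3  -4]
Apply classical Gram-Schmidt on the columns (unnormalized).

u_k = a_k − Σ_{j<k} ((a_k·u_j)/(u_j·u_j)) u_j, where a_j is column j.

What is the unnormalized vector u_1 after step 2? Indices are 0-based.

Step 1: u_0 = a_0 = (-3, -3, -2).
Step 2: u_1 = a_1 − (-3/11)·u_0 = (2/11, 24/11, -39/11).

u_1 = (2/11, 24/11, -39/11)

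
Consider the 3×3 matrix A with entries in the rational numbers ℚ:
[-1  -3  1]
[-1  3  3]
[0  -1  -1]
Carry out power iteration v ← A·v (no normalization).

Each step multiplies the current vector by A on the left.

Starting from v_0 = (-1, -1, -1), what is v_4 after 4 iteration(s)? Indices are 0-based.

v_4 = (107, -121, 32)

v_0 = (-1, -1, -1).
v_1 = A·v_0 = (3, -5, 2).
v_2 = A·v_1 = (14, -12, 3).
v_3 = A·v_2 = (25, -41, 9).
v_4 = A·v_3 = (107, -121, 32).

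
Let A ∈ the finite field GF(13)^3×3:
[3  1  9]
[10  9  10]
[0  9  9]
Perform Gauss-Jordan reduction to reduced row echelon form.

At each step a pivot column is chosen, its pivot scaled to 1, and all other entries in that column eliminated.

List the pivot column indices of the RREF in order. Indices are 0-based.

step 1: normalize row 0 (÷3) = (1, 9, 3)
  row 1: subtract 10×row0 = (0, 10, 6)
step 2: normalize row 1 (÷10) = (0, 1, 11)
  row 0: subtract 9×row1 = (1, 0, 8)
  row 2: subtract 9×row1 = (0, 0, 1)
step 3: normalize row 2 (÷1) = (0, 0, 1)
  row 0: subtract 8×row2 = (1, 0, 0)
  row 1: subtract 11×row2 = (0, 1, 0)

pivot columns: 0, 1, 2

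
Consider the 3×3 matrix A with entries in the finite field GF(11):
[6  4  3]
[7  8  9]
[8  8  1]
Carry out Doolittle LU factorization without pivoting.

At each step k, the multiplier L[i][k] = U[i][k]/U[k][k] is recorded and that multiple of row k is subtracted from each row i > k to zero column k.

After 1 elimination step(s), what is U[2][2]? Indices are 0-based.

U[2][2] = 8

Step 1: pivot at (0,0) is 6.
  row1 ← row1 − (3)·row0  ⇒  L[1][0]=3, U row1=(0, 7, 0)
  row2 ← row2 − (5)·row0  ⇒  L[2][0]=5, U row2=(0, 10, 8)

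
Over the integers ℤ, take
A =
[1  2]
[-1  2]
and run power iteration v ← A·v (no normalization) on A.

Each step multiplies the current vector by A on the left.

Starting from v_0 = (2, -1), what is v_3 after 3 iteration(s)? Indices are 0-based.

v_0 = (2, -1).
v_1 = A·v_0 = (0, -4).
v_2 = A·v_1 = (-8, -8).
v_3 = A·v_2 = (-24, -8).

v_3 = (-24, -8)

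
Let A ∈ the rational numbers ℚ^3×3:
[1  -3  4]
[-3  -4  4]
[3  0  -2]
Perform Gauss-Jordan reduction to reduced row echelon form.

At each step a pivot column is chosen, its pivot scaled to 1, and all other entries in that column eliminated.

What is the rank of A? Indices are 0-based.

rank = 3

[1] R0 /= 1  ⇒  (1, -3, 4)
     R1 -= -3·R0  ⇒  (0, -13, 16)
     R2 -= 3·R0  ⇒  (0, 9, -14)
[2] R1 /= -13  ⇒  (0, 1, -16/13)
     R0 -= -3·R1  ⇒  (1, 0, 4/13)
     R2 -= 9·R1  ⇒  (0, 0, -38/13)
[3] R2 /= -38/13  ⇒  (0, 0, 1)
     R0 -= 4/13·R2  ⇒  (1, 0, 0)
     R1 -= -16/13·R2  ⇒  (0, 1, 0)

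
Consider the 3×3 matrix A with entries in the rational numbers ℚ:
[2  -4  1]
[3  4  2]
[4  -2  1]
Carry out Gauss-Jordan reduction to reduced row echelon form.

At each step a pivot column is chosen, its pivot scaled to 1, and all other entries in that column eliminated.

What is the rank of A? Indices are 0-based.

[1] R0 /= 2  ⇒  (1, -2, 1/2)
     R1 -= 3·R0  ⇒  (0, 10, 1/2)
     R2 -= 4·R0  ⇒  (0, 6, -1)
[2] R1 /= 10  ⇒  (0, 1, 1/20)
     R0 -= -2·R1  ⇒  (1, 0, 3/5)
     R2 -= 6·R1  ⇒  (0, 0, -13/10)
[3] R2 /= -13/10  ⇒  (0, 0, 1)
     R0 -= 3/5·R2  ⇒  (1, 0, 0)
     R1 -= 1/20·R2  ⇒  (0, 1, 0)

rank = 3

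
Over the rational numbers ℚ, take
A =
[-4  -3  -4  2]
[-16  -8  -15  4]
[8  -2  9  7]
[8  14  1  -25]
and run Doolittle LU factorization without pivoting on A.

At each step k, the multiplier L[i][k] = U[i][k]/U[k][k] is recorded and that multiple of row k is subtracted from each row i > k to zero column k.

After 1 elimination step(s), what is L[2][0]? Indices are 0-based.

k=0: U[0][0]=-4
  eliminate (1,0): mult=4, new row 1: (0, 4, 1, -4); set L[1][0]=4
  eliminate (2,0): mult=-2, new row 2: (0, -8, 1, 11); set L[2][0]=-2
  eliminate (3,0): mult=-2, new row 3: (0, 8, -7, -21); set L[3][0]=-2

L[2][0] = -2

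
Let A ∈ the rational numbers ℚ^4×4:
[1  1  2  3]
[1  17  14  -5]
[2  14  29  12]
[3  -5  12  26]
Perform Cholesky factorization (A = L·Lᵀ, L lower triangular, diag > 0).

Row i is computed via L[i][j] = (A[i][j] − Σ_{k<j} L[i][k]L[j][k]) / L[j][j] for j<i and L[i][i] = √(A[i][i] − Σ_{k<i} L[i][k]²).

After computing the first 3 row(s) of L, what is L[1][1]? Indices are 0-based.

Step 1: L[0][0] = √(1) = 1.
  L[1][0] = (1) / L[0][0] = 1.
Step 2: L[1][1] = √(16) = 4.
  L[2][0] = (2) / L[0][0] = 2.
  L[2][1] = (12) / L[1][1] = 3.
Step 3: L[2][2] = √(16) = 4.

L[1][1] = 4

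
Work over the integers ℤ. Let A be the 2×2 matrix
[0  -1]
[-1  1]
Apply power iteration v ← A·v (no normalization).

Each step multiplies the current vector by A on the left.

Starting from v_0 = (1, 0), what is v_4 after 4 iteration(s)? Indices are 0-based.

v_4 = (2, -3)

v_0 = (1, 0).
v_1 = A·v_0 = (0, -1).
v_2 = A·v_1 = (1, -1).
v_3 = A·v_2 = (1, -2).
v_4 = A·v_3 = (2, -3).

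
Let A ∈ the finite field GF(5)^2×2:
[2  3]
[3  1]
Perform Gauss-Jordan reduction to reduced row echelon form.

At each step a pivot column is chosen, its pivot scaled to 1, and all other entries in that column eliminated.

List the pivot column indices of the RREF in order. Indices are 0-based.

step 1: normalize row 0 (÷2) = (1, 4)
  row 1: subtract 3×row0 = (0, 4)
step 2: normalize row 1 (÷4) = (0, 1)
  row 0: subtract 4×row1 = (1, 0)

pivot columns: 0, 1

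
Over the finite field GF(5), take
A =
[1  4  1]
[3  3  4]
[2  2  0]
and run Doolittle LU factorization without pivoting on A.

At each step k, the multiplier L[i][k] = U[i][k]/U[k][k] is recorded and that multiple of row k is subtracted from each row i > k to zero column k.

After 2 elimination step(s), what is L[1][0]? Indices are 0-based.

L[1][0] = 3

k=0: U[0][0]=1
  eliminate (1,0): mult=3, new row 1: (0, 1, 1); set L[1][0]=3
  eliminate (2,0): mult=2, new row 2: (0, 4, 3); set L[2][0]=2
k=1: U[1][1]=1
  eliminate (2,1): mult=4, new row 2: (0, 0, 4); set L[2][1]=4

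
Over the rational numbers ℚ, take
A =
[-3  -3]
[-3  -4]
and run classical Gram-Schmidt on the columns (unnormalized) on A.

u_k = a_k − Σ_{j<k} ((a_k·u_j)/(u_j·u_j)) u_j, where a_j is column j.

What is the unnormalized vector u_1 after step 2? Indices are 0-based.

u_1 = (1/2, -1/2)

Step 1: u_0 = a_0 = (-3, -3).
Step 2: u_1 = a_1 − (7/6)·u_0 = (1/2, -1/2).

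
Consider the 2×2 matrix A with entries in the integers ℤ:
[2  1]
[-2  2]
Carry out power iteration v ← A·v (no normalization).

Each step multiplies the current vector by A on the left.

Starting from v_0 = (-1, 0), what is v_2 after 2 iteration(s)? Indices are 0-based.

v_0 = (-1, 0).
v_1 = A·v_0 = (-2, 2).
v_2 = A·v_1 = (-2, 8).

v_2 = (-2, 8)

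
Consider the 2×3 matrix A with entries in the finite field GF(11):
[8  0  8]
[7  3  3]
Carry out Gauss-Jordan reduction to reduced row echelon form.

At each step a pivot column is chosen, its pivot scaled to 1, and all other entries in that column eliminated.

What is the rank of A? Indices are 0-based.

[1] R0 /= 8  ⇒  (1, 0, 1)
     R1 -= 7·R0  ⇒  (0, 3, 7)
[2] R1 /= 3  ⇒  (0, 1, 6)

rank = 2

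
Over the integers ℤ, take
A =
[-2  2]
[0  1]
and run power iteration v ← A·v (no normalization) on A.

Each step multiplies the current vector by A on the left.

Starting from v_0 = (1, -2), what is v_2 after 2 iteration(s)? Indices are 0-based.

v_0 = (1, -2).
v_1 = A·v_0 = (-6, -2).
v_2 = A·v_1 = (8, -2).

v_2 = (8, -2)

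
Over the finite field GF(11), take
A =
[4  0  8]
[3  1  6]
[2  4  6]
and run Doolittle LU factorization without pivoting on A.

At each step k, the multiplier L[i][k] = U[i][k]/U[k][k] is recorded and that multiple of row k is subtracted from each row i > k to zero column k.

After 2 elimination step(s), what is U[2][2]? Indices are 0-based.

U[2][2] = 2

k=0: U[0][0]=4
  eliminate (1,0): mult=9, new row 1: (0, 1, 0); set L[1][0]=9
  eliminate (2,0): mult=6, new row 2: (0, 4, 2); set L[2][0]=6
k=1: U[1][1]=1
  eliminate (2,1): mult=4, new row 2: (0, 0, 2); set L[2][1]=4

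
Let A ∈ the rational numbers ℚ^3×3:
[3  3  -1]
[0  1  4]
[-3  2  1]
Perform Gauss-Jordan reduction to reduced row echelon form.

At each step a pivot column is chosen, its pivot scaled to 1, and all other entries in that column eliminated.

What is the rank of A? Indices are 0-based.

pivot(0,0)=3: scale R0 → (1, 1, -1/3)
  clear (2,0): R2 −= (-3)R0 → (0, 5, 0)
pivot(1,1)=1: scale R1 → (0, 1, 4)
  clear (0,1): R0 −= (1)R1 → (1, 0, -13/3)
  clear (2,1): R2 −= (5)R1 → (0, 0, -20)
pivot(2,2)=-20: scale R2 → (0, 0, 1)
  clear (0,2): R0 −= (-13/3)R2 → (1, 0, 0)
  clear (1,2): R1 −= (4)R2 → (0, 1, 0)

rank = 3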